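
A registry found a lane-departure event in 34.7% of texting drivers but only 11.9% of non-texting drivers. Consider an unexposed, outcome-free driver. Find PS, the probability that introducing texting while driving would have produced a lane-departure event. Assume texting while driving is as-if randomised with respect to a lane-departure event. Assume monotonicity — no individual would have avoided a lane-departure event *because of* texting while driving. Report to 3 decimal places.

p₁ = 0.347, p₀ = 0.119.
Under exogeneity and monotonicity, PS = (p₁ − p₀) / (1 − p₀).
PS = (0.347 − 0.119) / (1 − 0.119) = 0.228 / 0.881 ≈ 0.2588

PS ≈ 0.259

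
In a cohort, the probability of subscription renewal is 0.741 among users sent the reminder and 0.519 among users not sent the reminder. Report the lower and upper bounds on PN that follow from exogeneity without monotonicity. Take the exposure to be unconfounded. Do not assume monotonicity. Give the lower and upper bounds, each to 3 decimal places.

Let p₁ = 0.741, p₀ = 0.519.
Under exogeneity alone the bounds on PN are max{0,(p₁−p₀)/p₁} ≤ PN ≤ min{1,(1−p₀)/p₁}.
  lower = (p₁ − p₀)/p₁ = 0.222 / 0.741 ≈ 0.2996
  upper = min{1, (1 − p₀)/p₁} = 0.481 / 0.741 ≈ 0.6491

0.300 ≤ PN ≤ 0.649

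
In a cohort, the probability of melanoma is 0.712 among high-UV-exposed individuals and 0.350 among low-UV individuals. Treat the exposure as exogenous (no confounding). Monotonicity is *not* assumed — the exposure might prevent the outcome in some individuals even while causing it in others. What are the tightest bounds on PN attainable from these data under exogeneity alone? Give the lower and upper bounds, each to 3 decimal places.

0.508 ≤ PN ≤ 0.913

Let p₁ = 0.712, p₀ = 0.35.
Under exogeneity alone the bounds on PN are max{0,(p₁−p₀)/p₁} ≤ PN ≤ min{1,(1−p₀)/p₁}.
  lower = (p₁ − p₀)/p₁ = 0.362 / 0.712 ≈ 0.5084
  upper = min{1, (1 − p₀)/p₁} = 0.65 / 0.712 ≈ 0.9129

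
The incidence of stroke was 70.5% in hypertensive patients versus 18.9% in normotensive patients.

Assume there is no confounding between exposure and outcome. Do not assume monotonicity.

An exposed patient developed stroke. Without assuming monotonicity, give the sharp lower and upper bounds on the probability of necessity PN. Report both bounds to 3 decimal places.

0.732 ≤ PN ≤ 1.000

p₁ = 0.705, p₀ = 0.189.
Under exogeneity alone the bounds on PN are max{0,(p₁−p₀)/p₁} ≤ PN ≤ min{1,(1−p₀)/p₁}.
  lower = (p₁ − p₀)/p₁ = 0.516 / 0.705 ≈ 0.7319
  upper = min{1, (1 − p₀)/p₁} = 0.811 / 0.705 ≈ 1.1504 → capped at 1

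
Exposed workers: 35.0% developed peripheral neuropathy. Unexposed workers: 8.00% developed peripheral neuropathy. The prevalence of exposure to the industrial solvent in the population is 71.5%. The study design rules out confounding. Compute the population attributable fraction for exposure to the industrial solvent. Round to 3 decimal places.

PAF ≈ 0.707

p₁ = 0.35, p₀ = 0.08.
Overall risk P(Y=1) = π·p₁ + (1−π)·p₀ = 0.715×0.35 + 0.285×0.08 = 0.27305.
Under exogeneity, PAF = [P(Y=1) − p₀] / P(Y=1).
PAF = (0.27305 − 0.08) / 0.27305 ≈ 0.7070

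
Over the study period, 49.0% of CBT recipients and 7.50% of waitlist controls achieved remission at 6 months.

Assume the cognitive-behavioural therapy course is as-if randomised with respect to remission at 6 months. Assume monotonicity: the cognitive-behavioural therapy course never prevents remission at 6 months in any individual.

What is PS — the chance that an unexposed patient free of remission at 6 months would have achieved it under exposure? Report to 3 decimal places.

p₁ = 0.49, p₀ = 0.075.
Under exogeneity and monotonicity, PS = (p₁ − p₀) / (1 − p₀).
PS = (0.49 − 0.075) / (1 − 0.075) = 0.415 / 0.925 ≈ 0.4486

PS ≈ 0.449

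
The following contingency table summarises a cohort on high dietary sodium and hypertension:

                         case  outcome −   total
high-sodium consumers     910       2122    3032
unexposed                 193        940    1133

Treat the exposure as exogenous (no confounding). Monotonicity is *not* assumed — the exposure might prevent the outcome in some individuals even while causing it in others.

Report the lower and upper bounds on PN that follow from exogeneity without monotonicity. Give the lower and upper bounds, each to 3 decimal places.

0.432 ≤ PN ≤ 1.000

p₁ = P(outcome | exposed) = 910/3032 = 0.30013
p₀ = P(outcome | unexposed) = 193/1133 = 0.17034
Under exogeneity alone the bounds on PN are max{0,(p₁−p₀)/p₁} ≤ PN ≤ min{1,(1−p₀)/p₁}.
  lower = (p₁ − p₀)/p₁ = 0.12979 / 0.30013 ≈ 0.4324
  upper = min{1, (1 − p₀)/p₁} = 0.82966 / 0.30013 ≈ 2.7643 → capped at 1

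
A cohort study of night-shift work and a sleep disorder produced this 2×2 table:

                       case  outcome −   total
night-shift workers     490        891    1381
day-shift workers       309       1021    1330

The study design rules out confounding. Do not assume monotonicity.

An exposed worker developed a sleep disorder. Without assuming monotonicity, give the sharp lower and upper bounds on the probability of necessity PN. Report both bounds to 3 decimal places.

p₁ = P(outcome | exposed) = 490/1381 = 0.35482
p₀ = P(outcome | unexposed) = 309/1330 = 0.23233
Under exogeneity alone the bounds on PN are max{0,(p₁−p₀)/p₁} ≤ PN ≤ min{1,(1−p₀)/p₁}.
  lower = (p₁ − p₀)/p₁ = 0.12248 / 0.35482 ≈ 0.3452
  upper = min{1, (1 − p₀)/p₁} = 0.76767 / 0.35482 ≈ 2.1636 → capped at 1

0.345 ≤ PN ≤ 1.000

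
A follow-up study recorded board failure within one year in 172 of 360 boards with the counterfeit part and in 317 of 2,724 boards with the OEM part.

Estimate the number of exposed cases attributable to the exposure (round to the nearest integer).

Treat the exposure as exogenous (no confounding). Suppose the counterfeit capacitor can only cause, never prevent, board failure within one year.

about 130 cases

p₁ = P(outcome | exposed) = 172/360 = 0.47778
p₀ = P(outcome | unexposed) = 317/2724 = 0.11637
PN = (p₁ − p₀)/p₁ = (0.47778 − 0.11637) / 0.47778 ≈ 0.75643.
Attributable cases ≈ PN × (exposed cases) = 0.75643 × 172 ≈ 130.11.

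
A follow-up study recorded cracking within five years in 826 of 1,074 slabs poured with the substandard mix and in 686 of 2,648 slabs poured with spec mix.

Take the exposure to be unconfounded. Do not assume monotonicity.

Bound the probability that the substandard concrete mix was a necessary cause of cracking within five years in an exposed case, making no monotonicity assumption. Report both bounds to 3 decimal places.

0.663 ≤ PN ≤ 0.963

p₁ = P(outcome | exposed) = 826/1074 = 0.76909
p₀ = P(outcome | unexposed) = 686/2648 = 0.25906
Under exogeneity alone the bounds on PN are max{0,(p₁−p₀)/p₁} ≤ PN ≤ min{1,(1−p₀)/p₁}.
  lower = (p₁ − p₀)/p₁ = 0.51002 / 0.76909 ≈ 0.6632
  upper = min{1, (1 − p₀)/p₁} = 0.74094 / 0.76909 ≈ 0.9634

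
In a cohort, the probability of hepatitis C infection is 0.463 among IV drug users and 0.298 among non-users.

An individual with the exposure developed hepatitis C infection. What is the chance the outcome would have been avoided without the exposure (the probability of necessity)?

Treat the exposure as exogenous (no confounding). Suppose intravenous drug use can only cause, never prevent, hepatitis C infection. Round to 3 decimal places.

Let p₁ = 0.463, p₀ = 0.298.
Under exogeneity and monotonicity, PN = (p₁ − p₀) / p₁.
PN = (0.463 − 0.298) / 0.463 = 0.165 / 0.463 ≈ 0.3564

PN ≈ 0.356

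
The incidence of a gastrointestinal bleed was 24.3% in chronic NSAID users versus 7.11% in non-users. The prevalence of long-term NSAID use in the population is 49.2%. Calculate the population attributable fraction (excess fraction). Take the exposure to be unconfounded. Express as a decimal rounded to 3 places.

p₁ = 0.243, p₀ = 0.0711.
Overall risk P(Y=1) = π·p₁ + (1−π)·p₀ = 0.492×0.243 + 0.508×0.0711 = 0.15567.
Under exogeneity, PAF = [P(Y=1) − p₀] / P(Y=1).
PAF = (0.15567 − 0.0711) / 0.15567 ≈ 0.5433

PAF ≈ 0.543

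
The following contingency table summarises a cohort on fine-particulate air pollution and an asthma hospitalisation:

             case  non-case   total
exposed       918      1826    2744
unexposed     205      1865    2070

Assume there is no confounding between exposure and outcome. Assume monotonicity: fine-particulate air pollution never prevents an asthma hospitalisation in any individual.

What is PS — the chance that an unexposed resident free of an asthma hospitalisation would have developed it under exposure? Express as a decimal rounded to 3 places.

p₁ = P(outcome | exposed) = 918/2744 = 0.33455
p₀ = P(outcome | unexposed) = 205/2070 = 0.099034
Under exogeneity and monotonicity, PS = (p₁ − p₀)/(1 − p₀).
PS = (0.33455 − 0.099034) / 0.90097 ≈ 0.2614

PS ≈ 0.261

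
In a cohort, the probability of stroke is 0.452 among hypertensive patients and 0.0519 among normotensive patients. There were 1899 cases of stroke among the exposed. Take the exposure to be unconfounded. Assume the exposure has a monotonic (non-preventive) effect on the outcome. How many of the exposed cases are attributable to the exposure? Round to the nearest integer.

Let p₁ = 0.452, p₀ = 0.0519.
PN = (p₁ − p₀)/p₁ = (0.452 − 0.0519) / 0.452 ≈ 0.88518.
Attributable cases ≈ PN × (exposed cases) = 0.88518 × 1899 ≈ 1680.95.

about 1681 cases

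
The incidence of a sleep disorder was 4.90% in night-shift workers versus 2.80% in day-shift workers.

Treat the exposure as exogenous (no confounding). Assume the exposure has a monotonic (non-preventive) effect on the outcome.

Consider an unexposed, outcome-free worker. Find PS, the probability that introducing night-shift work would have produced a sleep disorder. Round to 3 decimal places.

p₁ = 0.049, p₀ = 0.028.
Under exogeneity and monotonicity, PS = (p₁ − p₀) / (1 − p₀).
PS = (0.049 − 0.028) / (1 − 0.028) = 0.021 / 0.972 ≈ 0.0216

PS ≈ 0.022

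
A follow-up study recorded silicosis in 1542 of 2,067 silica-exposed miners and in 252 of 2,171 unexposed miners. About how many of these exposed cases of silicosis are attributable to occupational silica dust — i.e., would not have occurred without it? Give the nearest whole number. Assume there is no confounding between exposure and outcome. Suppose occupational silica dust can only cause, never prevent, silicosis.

p₁ = P(outcome | exposed) = 1542/2067 = 0.74601
p₀ = P(outcome | unexposed) = 252/2171 = 0.11608
PN = (p₁ − p₀)/p₁ = (0.74601 − 0.11608) / 0.74601 ≈ 0.84440.
Attributable cases ≈ PN × (exposed cases) = 0.84440 × 1542 ≈ 1302.07.

about 1302 cases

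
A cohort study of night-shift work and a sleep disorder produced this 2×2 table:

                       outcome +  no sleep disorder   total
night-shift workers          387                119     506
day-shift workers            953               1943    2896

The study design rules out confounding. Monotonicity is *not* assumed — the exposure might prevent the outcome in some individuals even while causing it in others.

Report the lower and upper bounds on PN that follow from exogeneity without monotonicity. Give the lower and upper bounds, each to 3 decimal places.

p₁ = P(outcome | exposed) = 387/506 = 0.76482
p₀ = P(outcome | unexposed) = 953/2896 = 0.32907
Under exogeneity alone the bounds on PN are max{0,(p₁−p₀)/p₁} ≤ PN ≤ min{1,(1−p₀)/p₁}.
  lower = (p₁ − p₀)/p₁ = 0.43575 / 0.76482 ≈ 0.5697
  upper = min{1, (1 − p₀)/p₁} = 0.67093 / 0.76482 ≈ 0.8772

0.570 ≤ PN ≤ 0.877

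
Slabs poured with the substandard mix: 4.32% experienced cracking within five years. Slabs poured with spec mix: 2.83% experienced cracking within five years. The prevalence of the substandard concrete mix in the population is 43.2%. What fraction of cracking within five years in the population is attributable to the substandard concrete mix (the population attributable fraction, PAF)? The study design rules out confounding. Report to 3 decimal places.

p₁ = 0.0432, p₀ = 0.0283.
Overall risk P(Y=1) = π·p₁ + (1−π)·p₀ = 0.432×0.0432 + 0.568×0.0283 = 0.034737.
Under exogeneity, PAF = [P(Y=1) − p₀] / P(Y=1).
PAF = (0.034737 − 0.0283) / 0.034737 ≈ 0.1853

PAF ≈ 0.185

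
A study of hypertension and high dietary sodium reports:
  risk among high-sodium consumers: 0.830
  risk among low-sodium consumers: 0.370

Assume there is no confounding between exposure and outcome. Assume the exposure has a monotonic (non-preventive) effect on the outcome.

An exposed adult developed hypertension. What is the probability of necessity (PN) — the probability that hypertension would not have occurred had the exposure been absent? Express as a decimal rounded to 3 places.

PN ≈ 0.554

Let p₁ = 0.83, p₀ = 0.37.
Under exogeneity and monotonicity, PN = (p₁ − p₀) / p₁.
PN = (0.83 − 0.37) / 0.83 = 0.46 / 0.83 ≈ 0.5542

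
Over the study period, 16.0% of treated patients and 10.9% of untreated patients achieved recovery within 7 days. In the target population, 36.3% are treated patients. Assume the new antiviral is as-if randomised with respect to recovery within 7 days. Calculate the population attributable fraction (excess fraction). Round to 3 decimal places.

p₁ = 0.16, p₀ = 0.109.
Overall risk P(Y=1) = π·p₁ + (1−π)·p₀ = 0.363×0.16 + 0.637×0.109 = 0.12751.
Under exogeneity, PAF = [P(Y=1) − p₀] / P(Y=1).
PAF = (0.12751 − 0.109) / 0.12751 ≈ 0.1452

PAF ≈ 0.145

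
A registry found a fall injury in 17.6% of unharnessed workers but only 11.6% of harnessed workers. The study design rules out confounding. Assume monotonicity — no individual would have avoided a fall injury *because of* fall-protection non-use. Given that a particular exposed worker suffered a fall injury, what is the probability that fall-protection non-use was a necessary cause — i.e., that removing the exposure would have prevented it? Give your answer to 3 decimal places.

p₁ = 0.176, p₀ = 0.116.
Under exogeneity and monotonicity, PN = (p₁ − p₀) / p₁.
PN = (0.176 − 0.116) / 0.176 = 0.06 / 0.176 ≈ 0.3409

PN ≈ 0.341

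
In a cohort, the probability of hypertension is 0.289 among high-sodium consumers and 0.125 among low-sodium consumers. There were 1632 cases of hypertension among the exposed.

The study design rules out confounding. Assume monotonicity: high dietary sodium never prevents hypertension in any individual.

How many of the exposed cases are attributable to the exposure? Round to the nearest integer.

about 926 cases

Let p₁ = 0.289, p₀ = 0.125.
PN = (p₁ − p₀)/p₁ = (0.289 − 0.125) / 0.289 ≈ 0.56747.
Attributable cases ≈ PN × (exposed cases) = 0.56747 × 1632 ≈ 926.12.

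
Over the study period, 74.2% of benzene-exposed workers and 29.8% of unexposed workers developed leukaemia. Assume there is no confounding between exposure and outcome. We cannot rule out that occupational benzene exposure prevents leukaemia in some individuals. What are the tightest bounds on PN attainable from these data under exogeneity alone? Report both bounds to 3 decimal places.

p₁ = 0.742, p₀ = 0.298.
Under exogeneity alone the bounds on PN are max{0,(p₁−p₀)/p₁} ≤ PN ≤ min{1,(1−p₀)/p₁}.
  lower = (p₁ − p₀)/p₁ = 0.444 / 0.742 ≈ 0.5984
  upper = min{1, (1 − p₀)/p₁} = 0.702 / 0.742 ≈ 0.9461

0.598 ≤ PN ≤ 0.946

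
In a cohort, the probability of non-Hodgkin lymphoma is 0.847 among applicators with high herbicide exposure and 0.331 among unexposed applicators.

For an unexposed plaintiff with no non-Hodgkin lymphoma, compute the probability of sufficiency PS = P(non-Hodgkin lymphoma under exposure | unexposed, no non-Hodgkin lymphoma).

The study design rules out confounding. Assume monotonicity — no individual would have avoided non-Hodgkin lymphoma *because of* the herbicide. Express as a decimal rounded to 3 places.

Let p₁ = 0.847, p₀ = 0.331.
Under exogeneity and monotonicity, PS = (p₁ − p₀) / (1 − p₀).
PS = (0.847 − 0.331) / (1 − 0.331) = 0.516 / 0.669 ≈ 0.7713

PS ≈ 0.771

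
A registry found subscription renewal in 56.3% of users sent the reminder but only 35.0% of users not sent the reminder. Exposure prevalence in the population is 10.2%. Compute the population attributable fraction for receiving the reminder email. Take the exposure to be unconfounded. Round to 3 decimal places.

p₁ = 0.563, p₀ = 0.35.
Overall risk P(Y=1) = π·p₁ + (1−π)·p₀ = 0.102×0.563 + 0.898×0.35 = 0.37173.
Under exogeneity, PAF = [P(Y=1) − p₀] / P(Y=1).
PAF = (0.37173 − 0.35) / 0.37173 ≈ 0.0584

PAF ≈ 0.058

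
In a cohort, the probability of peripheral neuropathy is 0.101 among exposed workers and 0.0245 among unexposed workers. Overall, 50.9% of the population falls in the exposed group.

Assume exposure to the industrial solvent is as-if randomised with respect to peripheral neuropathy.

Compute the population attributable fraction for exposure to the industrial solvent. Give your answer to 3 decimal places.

PAF ≈ 0.614

Let p₁ = 0.101, p₀ = 0.0245.
Overall risk P(Y=1) = π·p₁ + (1−π)·p₀ = 0.509×0.101 + 0.491×0.0245 = 0.063439.
Under exogeneity, PAF = [P(Y=1) − p₀] / P(Y=1).
PAF = (0.063439 − 0.0245) / 0.063439 ≈ 0.6138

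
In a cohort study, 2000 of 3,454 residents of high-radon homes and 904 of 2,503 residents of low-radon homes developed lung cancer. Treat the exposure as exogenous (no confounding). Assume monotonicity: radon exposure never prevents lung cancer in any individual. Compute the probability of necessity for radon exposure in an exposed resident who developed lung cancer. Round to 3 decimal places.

PN ≈ 0.376

p₁ = P(outcome | exposed) = 2000/3454 = 0.57904
p₀ = P(outcome | unexposed) = 904/2503 = 0.36117
Under exogeneity and monotonicity, PN = (p₁ − p₀) / p₁.
PN = (0.57904 − 0.36117) / 0.57904 = 0.21787 / 0.57904 ≈ 0.3763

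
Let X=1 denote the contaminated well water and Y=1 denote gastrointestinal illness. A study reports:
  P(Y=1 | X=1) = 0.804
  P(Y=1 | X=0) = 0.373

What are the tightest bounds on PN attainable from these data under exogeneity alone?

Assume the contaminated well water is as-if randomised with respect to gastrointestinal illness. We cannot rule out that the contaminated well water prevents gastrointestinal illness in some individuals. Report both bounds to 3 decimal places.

0.536 ≤ PN ≤ 0.780

Let p₁ = 0.804, p₀ = 0.373.
Under exogeneity alone the bounds on PN are max{0,(p₁−p₀)/p₁} ≤ PN ≤ min{1,(1−p₀)/p₁}.
  lower = (p₁ − p₀)/p₁ = 0.431 / 0.804 ≈ 0.5361
  upper = min{1, (1 − p₀)/p₁} = 0.627 / 0.804 ≈ 0.7799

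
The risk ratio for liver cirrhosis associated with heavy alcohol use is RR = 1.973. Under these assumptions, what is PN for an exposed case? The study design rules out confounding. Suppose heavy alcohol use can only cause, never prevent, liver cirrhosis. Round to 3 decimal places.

PN ≈ 0.493

Under exogeneity and monotonicity, PN = (RR − 1) / RR = 1 − 1/RR.
PN = (1.973 − 1) / 1.973 = 0.973 / 1.973 ≈ 0.4932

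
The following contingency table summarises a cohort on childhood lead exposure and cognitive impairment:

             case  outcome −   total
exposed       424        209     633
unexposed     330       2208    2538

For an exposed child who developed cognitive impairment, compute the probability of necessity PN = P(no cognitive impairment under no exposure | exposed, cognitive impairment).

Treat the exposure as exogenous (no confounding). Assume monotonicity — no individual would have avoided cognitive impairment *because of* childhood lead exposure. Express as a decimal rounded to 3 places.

p₁ = P(outcome | exposed) = 424/633 = 0.66983
p₀ = P(outcome | unexposed) = 330/2538 = 0.13002
Under exogeneity and monotonicity, PN = (p₁ − p₀)/p₁.
PN = (0.66983 − 0.13002) / 0.66983 ≈ 0.8059

PN ≈ 0.806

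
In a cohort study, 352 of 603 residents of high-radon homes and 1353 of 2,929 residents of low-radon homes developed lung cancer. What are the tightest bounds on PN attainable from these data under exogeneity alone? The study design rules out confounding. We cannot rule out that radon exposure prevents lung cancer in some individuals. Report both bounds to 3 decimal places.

p₁ = P(outcome | exposed) = 352/603 = 0.58375
p₀ = P(outcome | unexposed) = 1353/2929 = 0.46193
Under exogeneity alone the bounds on PN are max{0,(p₁−p₀)/p₁} ≤ PN ≤ min{1,(1−p₀)/p₁}.
  lower = (p₁ − p₀)/p₁ = 0.12182 / 0.58375 ≈ 0.2087
  upper = min{1, (1 − p₀)/p₁} = 0.53807 / 0.58375 ≈ 0.9217

0.209 ≤ PN ≤ 0.922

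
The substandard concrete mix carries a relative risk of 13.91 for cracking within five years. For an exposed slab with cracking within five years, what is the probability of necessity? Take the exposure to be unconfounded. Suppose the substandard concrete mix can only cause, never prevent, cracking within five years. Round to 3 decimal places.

Under exogeneity and monotonicity, PN = (RR − 1) / RR = 1 − 1/RR.
PN = (13.91 − 1) / 13.91 = 12.91 / 13.91 ≈ 0.9281

PN ≈ 0.928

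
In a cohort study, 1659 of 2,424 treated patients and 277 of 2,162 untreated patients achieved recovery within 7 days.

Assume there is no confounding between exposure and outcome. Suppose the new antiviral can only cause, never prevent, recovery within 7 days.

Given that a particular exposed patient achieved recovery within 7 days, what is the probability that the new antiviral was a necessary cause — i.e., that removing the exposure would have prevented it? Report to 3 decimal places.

p₁ = P(outcome | exposed) = 1659/2424 = 0.68441
p₀ = P(outcome | unexposed) = 277/2162 = 0.12812
Under exogeneity and monotonicity, PN = (p₁ − p₀) / p₁.
PN = (0.68441 − 0.12812) / 0.68441 = 0.55628 / 0.68441 ≈ 0.8128

PN ≈ 0.813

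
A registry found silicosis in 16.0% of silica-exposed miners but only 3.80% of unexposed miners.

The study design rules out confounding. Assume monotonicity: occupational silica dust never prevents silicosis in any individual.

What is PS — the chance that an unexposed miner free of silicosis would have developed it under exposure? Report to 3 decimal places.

PS ≈ 0.127

p₁ = 0.16, p₀ = 0.038.
Under exogeneity and monotonicity, PS = (p₁ − p₀) / (1 − p₀).
PS = (0.16 − 0.038) / (1 − 0.038) = 0.122 / 0.962 ≈ 0.1268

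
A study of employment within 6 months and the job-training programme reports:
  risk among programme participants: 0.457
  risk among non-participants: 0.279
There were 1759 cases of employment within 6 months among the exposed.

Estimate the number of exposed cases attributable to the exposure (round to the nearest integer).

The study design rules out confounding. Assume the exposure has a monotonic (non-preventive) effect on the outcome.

about 685 cases

Let p₁ = 0.457, p₀ = 0.279.
PN = (p₁ − p₀)/p₁ = (0.457 − 0.279) / 0.457 ≈ 0.38950.
Attributable cases ≈ PN × (exposed cases) = 0.38950 × 1759 ≈ 685.12.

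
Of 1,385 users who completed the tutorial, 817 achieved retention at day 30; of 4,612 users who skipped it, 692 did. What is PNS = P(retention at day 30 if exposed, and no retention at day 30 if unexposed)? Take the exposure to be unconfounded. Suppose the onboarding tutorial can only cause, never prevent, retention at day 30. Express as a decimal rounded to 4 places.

p₁ = P(outcome | exposed) = 817/1385 = 0.58989
p₀ = P(outcome | unexposed) = 692/4612 = 0.15004
Under exogeneity and monotonicity, PNS = p₁ − p₀.
PNS = 0.58989 − 0.15004 = 0.43985

PNS ≈ 0.4398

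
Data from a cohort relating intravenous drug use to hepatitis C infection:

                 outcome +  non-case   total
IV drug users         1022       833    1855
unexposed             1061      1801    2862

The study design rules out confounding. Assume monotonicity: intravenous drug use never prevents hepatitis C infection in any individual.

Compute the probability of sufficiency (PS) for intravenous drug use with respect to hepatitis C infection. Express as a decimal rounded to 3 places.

p₁ = P(outcome | exposed) = 1022/1855 = 0.55094
p₀ = P(outcome | unexposed) = 1061/2862 = 0.37072
Under exogeneity and monotonicity, PS = (p₁ − p₀) / (1 − p₀).
PS = (0.55094 − 0.37072) / (1 − 0.37072) = 0.18022 / 0.62928 ≈ 0.2864

PS ≈ 0.286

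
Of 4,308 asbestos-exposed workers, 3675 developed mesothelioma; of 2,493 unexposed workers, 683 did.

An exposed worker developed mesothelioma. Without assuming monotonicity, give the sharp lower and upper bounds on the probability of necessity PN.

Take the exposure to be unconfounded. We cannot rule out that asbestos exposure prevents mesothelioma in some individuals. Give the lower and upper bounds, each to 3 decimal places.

0.679 ≤ PN ≤ 0.851

p₁ = P(outcome | exposed) = 3675/4308 = 0.85306
p₀ = P(outcome | unexposed) = 683/2493 = 0.27397
Under exogeneity alone the bounds on PN are max{0,(p₁−p₀)/p₁} ≤ PN ≤ min{1,(1−p₀)/p₁}.
  lower = (p₁ − p₀)/p₁ = 0.5791 / 0.85306 ≈ 0.6788
  upper = min{1, (1 − p₀)/p₁} = 0.72603 / 0.85306 ≈ 0.8511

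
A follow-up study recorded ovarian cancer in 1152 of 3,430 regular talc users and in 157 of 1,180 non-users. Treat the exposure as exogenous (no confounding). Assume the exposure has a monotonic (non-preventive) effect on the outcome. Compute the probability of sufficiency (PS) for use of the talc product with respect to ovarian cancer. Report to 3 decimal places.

p₁ = P(outcome | exposed) = 1152/3430 = 0.33586
p₀ = P(outcome | unexposed) = 157/1180 = 0.13305
Under exogeneity and monotonicity, PS = (p₁ − p₀) / (1 − p₀).
PS = (0.33586 − 0.13305) / (1 − 0.13305) = 0.20281 / 0.86695 ≈ 0.2339

PS ≈ 0.234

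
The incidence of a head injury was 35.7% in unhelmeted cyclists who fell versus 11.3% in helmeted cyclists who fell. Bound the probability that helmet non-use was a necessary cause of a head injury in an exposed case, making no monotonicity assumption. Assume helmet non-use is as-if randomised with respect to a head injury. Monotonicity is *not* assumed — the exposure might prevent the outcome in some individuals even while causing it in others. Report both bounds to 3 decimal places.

0.683 ≤ PN ≤ 1.000

p₁ = 0.357, p₀ = 0.113.
Under exogeneity alone the bounds on PN are max{0,(p₁−p₀)/p₁} ≤ PN ≤ min{1,(1−p₀)/p₁}.
  lower = (p₁ − p₀)/p₁ = 0.244 / 0.357 ≈ 0.6835
  upper = min{1, (1 − p₀)/p₁} = 0.887 / 0.357 ≈ 2.4846 → capped at 1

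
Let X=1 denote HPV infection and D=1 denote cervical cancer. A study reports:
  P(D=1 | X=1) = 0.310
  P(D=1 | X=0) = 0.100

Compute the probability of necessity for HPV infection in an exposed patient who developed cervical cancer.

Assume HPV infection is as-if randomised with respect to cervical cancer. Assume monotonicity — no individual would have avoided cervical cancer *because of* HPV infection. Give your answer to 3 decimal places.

PN ≈ 0.677

Let p₁ = 0.31, p₀ = 0.1.
Under exogeneity and monotonicity, PN = (p₁ − p₀) / p₁.
PN = (0.31 − 0.1) / 0.31 = 0.21 / 0.31 ≈ 0.6774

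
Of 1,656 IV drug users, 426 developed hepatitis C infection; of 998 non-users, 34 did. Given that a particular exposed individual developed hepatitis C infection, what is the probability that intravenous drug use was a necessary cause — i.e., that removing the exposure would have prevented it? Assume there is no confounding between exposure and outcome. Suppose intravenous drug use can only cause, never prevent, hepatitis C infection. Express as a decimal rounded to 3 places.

PN ≈ 0.868

p₁ = P(outcome | exposed) = 426/1656 = 0.25725
p₀ = P(outcome | unexposed) = 34/998 = 0.034068
Under exogeneity and monotonicity, PN = (p₁ − p₀) / p₁.
PN = (0.25725 − 0.034068) / 0.25725 = 0.22318 / 0.25725 ≈ 0.8676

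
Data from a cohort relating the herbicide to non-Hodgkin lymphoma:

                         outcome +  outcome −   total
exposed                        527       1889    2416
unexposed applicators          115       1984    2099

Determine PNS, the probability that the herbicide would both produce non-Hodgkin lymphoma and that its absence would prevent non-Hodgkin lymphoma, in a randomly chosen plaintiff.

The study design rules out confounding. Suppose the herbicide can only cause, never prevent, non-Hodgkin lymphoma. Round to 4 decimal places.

p₁ = P(outcome | exposed) = 527/2416 = 0.21813
p₀ = P(outcome | unexposed) = 115/2099 = 0.054788
Under exogeneity and monotonicity, PNS = p₁ − p₀.
PNS = 0.21813 − 0.054788 = 0.16334

PNS ≈ 0.1633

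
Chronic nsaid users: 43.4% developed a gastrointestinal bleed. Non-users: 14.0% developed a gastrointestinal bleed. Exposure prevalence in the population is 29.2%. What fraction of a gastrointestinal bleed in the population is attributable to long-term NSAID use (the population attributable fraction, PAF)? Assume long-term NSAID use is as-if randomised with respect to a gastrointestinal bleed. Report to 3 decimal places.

p₁ = 0.434, p₀ = 0.14.
Overall risk P(Y=1) = π·p₁ + (1−π)·p₀ = 0.292×0.434 + 0.708×0.14 = 0.22585.
Under exogeneity, PAF = [P(Y=1) − p₀] / P(Y=1).
PAF = (0.22585 − 0.14) / 0.22585 ≈ 0.3801

PAF ≈ 0.380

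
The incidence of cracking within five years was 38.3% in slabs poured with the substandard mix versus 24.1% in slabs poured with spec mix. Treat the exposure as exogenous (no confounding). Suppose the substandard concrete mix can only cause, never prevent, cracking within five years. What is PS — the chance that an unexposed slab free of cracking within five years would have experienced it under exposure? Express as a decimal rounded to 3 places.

p₁ = 0.383, p₀ = 0.241.
Under exogeneity and monotonicity, PS = (p₁ − p₀) / (1 − p₀).
PS = (0.383 − 0.241) / (1 − 0.241) = 0.142 / 0.759 ≈ 0.1871

PS ≈ 0.187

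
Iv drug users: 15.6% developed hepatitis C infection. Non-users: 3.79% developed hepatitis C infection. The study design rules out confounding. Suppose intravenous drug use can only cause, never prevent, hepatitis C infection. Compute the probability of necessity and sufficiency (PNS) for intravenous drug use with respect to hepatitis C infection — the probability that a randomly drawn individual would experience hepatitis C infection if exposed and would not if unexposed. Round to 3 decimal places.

PNS ≈ 0.118

p₁ = 0.156, p₀ = 0.0379.
Under exogeneity and monotonicity, PNS = p₁ − p₀.
PNS = 0.156 − 0.0379 = 0.1181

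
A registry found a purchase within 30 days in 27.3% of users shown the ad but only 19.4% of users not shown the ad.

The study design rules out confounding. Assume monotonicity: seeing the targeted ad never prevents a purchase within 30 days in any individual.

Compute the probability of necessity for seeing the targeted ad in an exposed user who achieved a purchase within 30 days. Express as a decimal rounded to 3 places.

p₁ = 0.273, p₀ = 0.194.
Under exogeneity and monotonicity, PN = (p₁ − p₀) / p₁.
PN = (0.273 − 0.194) / 0.273 = 0.079 / 0.273 ≈ 0.2894

PN ≈ 0.289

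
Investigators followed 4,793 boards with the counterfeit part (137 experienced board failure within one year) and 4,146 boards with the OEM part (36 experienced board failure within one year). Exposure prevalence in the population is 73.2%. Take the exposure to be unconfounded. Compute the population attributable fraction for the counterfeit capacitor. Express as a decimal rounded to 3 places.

PAF ≈ 0.627

p₁ = P(outcome | exposed) = 137/4793 = 0.028583
p₀ = P(outcome | unexposed) = 36/4146 = 0.0086831
Overall risk P(Y=1) = π·p₁ + (1−π)·p₀ = 0.732×0.028583 + 0.268×0.0086831 = 0.02325.
Under exogeneity, PAF = [P(Y=1) − p₀] / P(Y=1).
PAF = (0.02325 − 0.0086831) / 0.02325 ≈ 0.6265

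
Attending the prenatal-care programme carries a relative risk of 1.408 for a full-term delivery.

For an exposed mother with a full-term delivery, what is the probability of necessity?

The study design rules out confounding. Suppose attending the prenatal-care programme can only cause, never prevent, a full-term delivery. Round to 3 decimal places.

PN ≈ 0.290

Under exogeneity and monotonicity, PN = (RR − 1) / RR = 1 − 1/RR.
PN = (1.408 − 1) / 1.408 = 0.408 / 1.408 ≈ 0.2898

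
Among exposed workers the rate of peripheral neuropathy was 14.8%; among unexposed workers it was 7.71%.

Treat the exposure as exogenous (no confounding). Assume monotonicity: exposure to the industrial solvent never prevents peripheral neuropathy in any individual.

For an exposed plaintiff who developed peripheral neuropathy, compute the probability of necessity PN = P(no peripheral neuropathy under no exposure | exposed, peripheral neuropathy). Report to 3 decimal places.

p₁ = 0.148, p₀ = 0.0771.
Under exogeneity and monotonicity, PN = (p₁ − p₀) / p₁.
PN = (0.148 − 0.0771) / 0.148 = 0.0709 / 0.148 ≈ 0.4791

PN ≈ 0.479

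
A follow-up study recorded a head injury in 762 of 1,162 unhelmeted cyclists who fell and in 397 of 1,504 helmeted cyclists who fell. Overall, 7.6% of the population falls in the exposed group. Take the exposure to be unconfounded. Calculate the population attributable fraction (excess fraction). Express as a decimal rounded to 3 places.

PAF ≈ 0.101

p₁ = P(outcome | exposed) = 762/1162 = 0.65577
p₀ = P(outcome | unexposed) = 397/1504 = 0.26396
Overall risk P(Y=1) = π·p₁ + (1−π)·p₀ = 0.076×0.65577 + 0.924×0.26396 = 0.29374.
Under exogeneity, PAF = [P(Y=1) − p₀] / P(Y=1).
PAF = (0.29374 − 0.26396) / 0.29374 ≈ 0.1014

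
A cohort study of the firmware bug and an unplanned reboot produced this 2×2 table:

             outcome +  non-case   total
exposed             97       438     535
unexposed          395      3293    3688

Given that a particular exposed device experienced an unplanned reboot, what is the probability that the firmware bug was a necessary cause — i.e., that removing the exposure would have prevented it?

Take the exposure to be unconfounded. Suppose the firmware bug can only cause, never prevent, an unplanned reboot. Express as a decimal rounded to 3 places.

PN ≈ 0.409

p₁ = P(outcome | exposed) = 97/535 = 0.18131
p₀ = P(outcome | unexposed) = 395/3688 = 0.1071
Under exogeneity and monotonicity, PN = (p₁ − p₀)/p₁.
PN = (0.18131 − 0.1071) / 0.18131 ≈ 0.4093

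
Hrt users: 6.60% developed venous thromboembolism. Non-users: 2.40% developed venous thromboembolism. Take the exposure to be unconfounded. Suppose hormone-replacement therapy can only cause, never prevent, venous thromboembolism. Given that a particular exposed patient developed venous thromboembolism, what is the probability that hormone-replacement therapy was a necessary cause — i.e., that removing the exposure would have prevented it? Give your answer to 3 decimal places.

p₁ = 0.066, p₀ = 0.024.
Under exogeneity and monotonicity, PN = (p₁ − p₀) / p₁.
PN = (0.066 − 0.024) / 0.066 = 0.042 / 0.066 ≈ 0.6364

PN ≈ 0.636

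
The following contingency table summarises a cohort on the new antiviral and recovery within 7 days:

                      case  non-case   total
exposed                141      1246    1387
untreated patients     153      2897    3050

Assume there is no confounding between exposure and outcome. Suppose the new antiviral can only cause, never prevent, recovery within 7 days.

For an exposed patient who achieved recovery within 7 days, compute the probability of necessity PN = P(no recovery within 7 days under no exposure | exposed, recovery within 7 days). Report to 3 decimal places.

PN ≈ 0.507

p₁ = P(outcome | exposed) = 141/1387 = 0.10166
p₀ = P(outcome | unexposed) = 153/3050 = 0.050164
Under exogeneity and monotonicity, PN = (p₁ − p₀) / p₁.
PN = (0.10166 − 0.050164) / 0.10166 = 0.051494 / 0.10166 ≈ 0.5065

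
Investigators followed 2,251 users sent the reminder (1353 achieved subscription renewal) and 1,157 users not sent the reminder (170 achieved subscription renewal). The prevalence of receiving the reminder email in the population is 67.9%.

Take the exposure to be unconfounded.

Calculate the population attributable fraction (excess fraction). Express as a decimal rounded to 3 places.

PAF ≈ 0.677

p₁ = P(outcome | exposed) = 1353/2251 = 0.60107
p₀ = P(outcome | unexposed) = 170/1157 = 0.14693
Overall risk P(Y=1) = π·p₁ + (1−π)·p₀ = 0.679×0.60107 + 0.321×0.14693 = 0.45529.
Under exogeneity, PAF = [P(Y=1) − p₀] / P(Y=1).
PAF = (0.45529 − 0.14693) / 0.45529 ≈ 0.6773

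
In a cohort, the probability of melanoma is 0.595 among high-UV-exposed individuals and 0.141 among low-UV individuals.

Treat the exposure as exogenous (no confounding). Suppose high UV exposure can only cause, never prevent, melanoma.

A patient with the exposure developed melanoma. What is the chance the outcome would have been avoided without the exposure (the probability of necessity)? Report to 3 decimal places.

PN ≈ 0.763

Let p₁ = 0.595, p₀ = 0.141.
Under exogeneity and monotonicity, PN = (p₁ − p₀) / p₁.
PN = (0.595 − 0.141) / 0.595 = 0.454 / 0.595 ≈ 0.7630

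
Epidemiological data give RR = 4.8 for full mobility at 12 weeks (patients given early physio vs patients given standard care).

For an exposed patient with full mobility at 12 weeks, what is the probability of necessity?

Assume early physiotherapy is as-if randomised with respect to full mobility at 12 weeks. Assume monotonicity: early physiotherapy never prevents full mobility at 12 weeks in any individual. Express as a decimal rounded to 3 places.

PN ≈ 0.792

Under exogeneity and monotonicity, PN = (RR − 1) / RR = 1 − 1/RR.
PN = (4.8 − 1) / 4.8 = 3.8 / 4.8 ≈ 0.7917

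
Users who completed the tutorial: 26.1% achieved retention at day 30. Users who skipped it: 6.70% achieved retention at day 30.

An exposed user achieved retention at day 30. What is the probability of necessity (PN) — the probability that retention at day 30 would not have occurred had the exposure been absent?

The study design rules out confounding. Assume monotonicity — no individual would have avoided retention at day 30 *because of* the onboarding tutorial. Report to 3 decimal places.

p₁ = 0.261, p₀ = 0.067.
Under exogeneity and monotonicity, PN = (p₁ − p₀) / p₁.
PN = (0.261 − 0.067) / 0.261 = 0.194 / 0.261 ≈ 0.7433

PN ≈ 0.743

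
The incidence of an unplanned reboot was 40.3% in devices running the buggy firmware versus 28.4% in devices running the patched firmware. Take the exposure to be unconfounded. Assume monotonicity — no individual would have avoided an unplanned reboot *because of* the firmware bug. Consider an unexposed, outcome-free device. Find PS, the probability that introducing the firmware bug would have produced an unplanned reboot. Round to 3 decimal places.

PS ≈ 0.166

p₁ = 0.403, p₀ = 0.284.
Under exogeneity and monotonicity, PS = (p₁ − p₀) / (1 − p₀).
PS = (0.403 − 0.284) / (1 − 0.284) = 0.119 / 0.716 ≈ 0.1662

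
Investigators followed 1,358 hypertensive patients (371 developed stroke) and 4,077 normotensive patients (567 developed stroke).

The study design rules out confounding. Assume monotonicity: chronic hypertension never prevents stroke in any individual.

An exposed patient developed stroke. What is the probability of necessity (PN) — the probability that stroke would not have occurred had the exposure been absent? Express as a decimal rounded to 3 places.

p₁ = P(outcome | exposed) = 371/1358 = 0.2732
p₀ = P(outcome | unexposed) = 567/4077 = 0.13907
Under exogeneity and monotonicity, PN = (p₁ − p₀) / p₁.
PN = (0.2732 − 0.13907) / 0.2732 = 0.13412 / 0.2732 ≈ 0.4909

PN ≈ 0.491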